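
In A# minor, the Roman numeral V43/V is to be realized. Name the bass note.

The applied chord V43/V is rooted on B#: B#-D##-F##-A#.
The figure 43 means second inversion — the fifth is in the bass.

F##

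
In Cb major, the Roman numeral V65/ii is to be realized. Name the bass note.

C

The applied chord V65/ii is rooted on Ab: Ab-C-Eb-Gb.
The figure 65 means first inversion — the third is in the bass.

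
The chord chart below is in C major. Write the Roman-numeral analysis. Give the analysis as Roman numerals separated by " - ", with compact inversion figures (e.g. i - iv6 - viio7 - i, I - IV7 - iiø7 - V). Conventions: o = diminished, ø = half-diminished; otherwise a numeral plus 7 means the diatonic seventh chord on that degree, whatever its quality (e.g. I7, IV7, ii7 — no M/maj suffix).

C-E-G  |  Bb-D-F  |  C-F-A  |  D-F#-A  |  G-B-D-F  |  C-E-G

I - bVII - IV64 - V/V - V7 - I

C-E-G has root C, degree 1 in C major, so I.
Bb-D-F: major triad on Bb — chromatic; bVII (borrowed from the parallel minor).
C-F-A: major triad on F = scale degree 4 → IV64.
D-F#-A: chromatic; D is V of V, so V/V.
G-B-D-F: dominant seventh chord on G = scale degree 5 → V7.
C-E-G: root C is the tonic; major triad there is I.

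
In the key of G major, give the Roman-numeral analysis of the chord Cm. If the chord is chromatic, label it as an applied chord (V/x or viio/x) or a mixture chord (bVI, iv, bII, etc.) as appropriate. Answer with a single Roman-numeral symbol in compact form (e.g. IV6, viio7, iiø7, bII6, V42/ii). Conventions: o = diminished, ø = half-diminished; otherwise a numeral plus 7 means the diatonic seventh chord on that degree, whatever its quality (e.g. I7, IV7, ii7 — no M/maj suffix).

The pitches C-Eb-G form a minor triad rooted on C.
C is the fourth degree of G major. This is the minor subdominant, borrowed from the parallel minor.

iv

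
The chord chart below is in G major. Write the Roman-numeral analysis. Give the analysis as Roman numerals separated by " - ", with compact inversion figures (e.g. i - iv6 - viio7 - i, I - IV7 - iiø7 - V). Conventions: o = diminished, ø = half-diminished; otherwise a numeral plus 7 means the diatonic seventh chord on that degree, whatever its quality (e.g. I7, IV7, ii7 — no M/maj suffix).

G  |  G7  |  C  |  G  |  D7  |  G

G: major triad on G = scale degree 1 → I.
G7: a dominant seventh chord on G, the applied dominant of IV → V7/IV.
C has root C, degree 4 in G major, so IV.
G: major triad on G = scale degree 1 → I.
D7 has root D, degree 5 in G major, so V7.
G: major triad on G = scale degree 1 → I.

I - V7/IV - IV - I - V7 - I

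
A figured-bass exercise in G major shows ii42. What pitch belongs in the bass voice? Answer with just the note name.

ii in G major has root A; the chord is A-C-E-G.
The figure 42 means third inversion — the seventh is in the bass.

G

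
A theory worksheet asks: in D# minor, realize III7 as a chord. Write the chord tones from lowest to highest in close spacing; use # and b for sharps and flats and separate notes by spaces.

In D# minor, the mediant is F#, and the diatonic chord built there is a major seventh chord.
Stacking thirds from F# gives F#-A#-C#-E#.

F# A# C# E#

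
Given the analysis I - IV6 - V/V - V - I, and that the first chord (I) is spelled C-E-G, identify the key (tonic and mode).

I is given as C-E-G — a major triad with root C.
If C is scale degree 1 and the mode makes that degree carry a major triad, the tonic is C and the mode is major.

C major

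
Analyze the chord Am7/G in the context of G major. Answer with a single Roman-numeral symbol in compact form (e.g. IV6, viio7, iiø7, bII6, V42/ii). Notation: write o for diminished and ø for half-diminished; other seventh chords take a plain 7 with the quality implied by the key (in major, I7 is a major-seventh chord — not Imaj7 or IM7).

The pitches A-C-E-G form a minor seventh chord rooted on A.
In G major, A is the supertonic; the diatonic minor seventh chord there is ii7.
With G in the bass the chord is in third inversion, so the figured bass is 42.

ii42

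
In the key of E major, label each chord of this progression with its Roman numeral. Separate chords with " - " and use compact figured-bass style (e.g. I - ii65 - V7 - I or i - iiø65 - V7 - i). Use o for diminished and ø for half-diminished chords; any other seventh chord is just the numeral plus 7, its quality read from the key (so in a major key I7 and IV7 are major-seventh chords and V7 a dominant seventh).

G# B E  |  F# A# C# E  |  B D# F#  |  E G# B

I6 - V7/V - V - I

G#-B-E has root E, degree 1 in E major, so I6.
F#-A#-C#-E: chromatic; F# is V of V, so V7/V.
B-D#-F#: major triad on B = scale degree 5 → V.
E-G#-B: major triad on E = scale degree 1 → I.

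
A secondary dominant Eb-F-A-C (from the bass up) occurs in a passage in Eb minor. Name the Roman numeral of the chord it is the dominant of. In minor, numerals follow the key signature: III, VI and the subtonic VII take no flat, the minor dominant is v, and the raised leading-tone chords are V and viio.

The chord is a dominant seventh chord on F.
A dominant resolves down a perfect fifth: F → Bb. In Eb minor, Bb is scale degree 5, i.e. V.

V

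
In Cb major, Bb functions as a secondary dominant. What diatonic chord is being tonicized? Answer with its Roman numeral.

iii

The chord is a major triad on Bb.
A dominant resolves down a perfect fifth: Bb → Eb. In Cb major, Eb is scale degree 3, i.e. iii.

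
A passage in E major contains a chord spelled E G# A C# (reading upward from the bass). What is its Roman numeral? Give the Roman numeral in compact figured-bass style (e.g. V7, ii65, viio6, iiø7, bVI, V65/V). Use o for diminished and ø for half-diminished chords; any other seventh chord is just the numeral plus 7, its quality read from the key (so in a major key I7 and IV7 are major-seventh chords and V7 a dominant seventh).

Stacked in thirds the chord is A-C#-E-G#: a major seventh chord on A.
A is scale degree 4 in E major, and a major seventh chord on that degree is written IV7.
With E in the bass the chord is in second inversion, so the figured bass is 43.

IV43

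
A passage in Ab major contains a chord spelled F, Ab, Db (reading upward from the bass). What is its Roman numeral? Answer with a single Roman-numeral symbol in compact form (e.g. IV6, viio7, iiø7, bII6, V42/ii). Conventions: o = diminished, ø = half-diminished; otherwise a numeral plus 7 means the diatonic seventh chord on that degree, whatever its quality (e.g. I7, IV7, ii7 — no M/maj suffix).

The pitches Db-F-Ab form a major triad rooted on Db.
In Ab major, Db is the subdominant; the diatonic major triad there is IV.
With F in the bass the chord is in first inversion, so the figured bass is 6.

IV6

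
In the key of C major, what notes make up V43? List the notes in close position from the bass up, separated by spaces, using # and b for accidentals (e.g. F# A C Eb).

D F G B

The numeral's case and figure indicate a dominant seventh chord. In C major its root, the fifth degree, is G.
Stacking thirds from G gives G-B-D-F.
The figured bass 43 indicates second inversion, placing the fifth (D) in the bass: D-F-G-B.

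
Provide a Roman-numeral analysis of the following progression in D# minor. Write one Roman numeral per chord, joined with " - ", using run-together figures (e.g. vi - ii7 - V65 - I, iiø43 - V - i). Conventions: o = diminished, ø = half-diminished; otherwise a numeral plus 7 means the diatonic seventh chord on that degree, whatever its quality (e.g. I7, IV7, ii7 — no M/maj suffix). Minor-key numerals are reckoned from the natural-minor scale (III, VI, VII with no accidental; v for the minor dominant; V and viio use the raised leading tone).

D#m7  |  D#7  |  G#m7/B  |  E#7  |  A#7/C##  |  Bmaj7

D#m7: root D# is the tonic; minor seventh chord there is i7.
D#7: a dominant seventh chord on D#, the applied dominant of iv → V7/iv.
G#m7/B has root G#, degree 4 in D# minor, so iv65.
E#7: a dominant seventh chord on E#, the applied dominant of V → V7/V.
A#7/C##: root A# is the dominant; dominant seventh chord there is V65.
Bmaj7 has root B, degree 6 in D# minor, so VI7.

i7 - V7/iv - iv65 - V7/V - V65 - VI7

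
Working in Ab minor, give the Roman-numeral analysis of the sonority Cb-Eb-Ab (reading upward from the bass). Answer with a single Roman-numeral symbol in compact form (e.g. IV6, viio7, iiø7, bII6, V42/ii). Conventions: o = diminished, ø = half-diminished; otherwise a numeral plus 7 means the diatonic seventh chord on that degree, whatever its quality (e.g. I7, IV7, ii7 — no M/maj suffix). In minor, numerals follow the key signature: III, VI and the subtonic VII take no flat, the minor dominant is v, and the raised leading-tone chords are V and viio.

i6

Stacked in thirds the chord is Ab-Cb-Eb: a minor triad on Ab.
Ab is scale degree 1 in Ab minor, and a minor triad on that degree is written i.
With Cb in the bass the chord is in first inversion, so the figured bass is 6.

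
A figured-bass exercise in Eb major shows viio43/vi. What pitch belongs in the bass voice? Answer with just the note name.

F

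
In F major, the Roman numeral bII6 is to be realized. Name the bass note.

Bb

bII in F major has root Gb; the chord is Gb-Bb-Db.
The figure 6 means first inversion — the third is in the bass.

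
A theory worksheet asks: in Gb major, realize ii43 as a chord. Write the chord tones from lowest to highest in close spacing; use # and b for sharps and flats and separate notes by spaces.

Eb Gb Ab Cb

The numeral's case and figure indicate a minor seventh chord. In Gb major its root, the second degree, is Ab.
Stacking thirds from Ab gives Ab-Cb-Eb-Gb.
The figured bass 43 indicates second inversion, placing the fifth (Eb) in the bass: Eb-Gb-Ab-Cb.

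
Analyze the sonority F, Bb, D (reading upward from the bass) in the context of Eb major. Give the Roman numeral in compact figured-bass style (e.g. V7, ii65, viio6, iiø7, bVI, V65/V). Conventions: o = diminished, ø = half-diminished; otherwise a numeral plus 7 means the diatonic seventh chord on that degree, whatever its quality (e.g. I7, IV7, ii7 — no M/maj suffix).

The pitches Bb-D-F form a major triad rooted on Bb.
In Eb major, Bb is the dominant; the diatonic major triad there is V.
With F in the bass the chord is in second inversion, so the figured bass is 64.

V64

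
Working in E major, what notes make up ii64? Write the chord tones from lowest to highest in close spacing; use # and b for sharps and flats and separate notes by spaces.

C# F# A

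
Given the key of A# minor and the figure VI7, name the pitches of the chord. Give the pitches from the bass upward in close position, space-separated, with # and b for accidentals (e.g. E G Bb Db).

F# A# C# E#

In A# minor, the sixth degree is F#, and the diatonic chord built there is a major seventh chord.
Stacking thirds from F# gives F#-A#-C#-E#.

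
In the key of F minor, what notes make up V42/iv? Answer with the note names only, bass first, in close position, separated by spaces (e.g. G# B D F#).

Eb F A C

V42/iv is a secondary dominant — the dominant seventh of iv. iv in F minor is Bb, so the applied chord's root is F, a perfect fifth above.
Building a dominant seventh chord on F gives F-A-C-Eb.
With the 42 figure the chord is in third inversion; from the bass Eb upward in close position it reads Eb-F-A-C.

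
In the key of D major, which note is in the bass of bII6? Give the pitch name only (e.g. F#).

G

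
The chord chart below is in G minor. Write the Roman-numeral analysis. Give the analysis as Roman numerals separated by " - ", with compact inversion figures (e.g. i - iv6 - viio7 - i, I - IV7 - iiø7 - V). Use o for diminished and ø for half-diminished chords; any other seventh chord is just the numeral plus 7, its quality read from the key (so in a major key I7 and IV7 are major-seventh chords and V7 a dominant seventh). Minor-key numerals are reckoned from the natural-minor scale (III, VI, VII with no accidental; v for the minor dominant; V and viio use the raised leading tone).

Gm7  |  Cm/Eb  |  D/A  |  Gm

i7 - iv6 - V64 - i

Gm7: minor seventh chord on G = scale degree 1 → i7.
Cm/Eb has root C, degree 4 in G minor, so iv6.
D/A: root D is the dominant; major triad there is V64.
Gm has root G, degree 1 in G minor, so i.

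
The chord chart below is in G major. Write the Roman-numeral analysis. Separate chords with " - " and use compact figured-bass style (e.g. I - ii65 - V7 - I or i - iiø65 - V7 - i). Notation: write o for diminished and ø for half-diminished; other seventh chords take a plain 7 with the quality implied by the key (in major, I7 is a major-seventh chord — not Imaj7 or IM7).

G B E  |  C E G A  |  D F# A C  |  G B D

G-B-E: minor triad on E = scale degree 6 → vi6.
C-E-G-A: root A is the supertonic; minor seventh chord there is ii65.
D-F#-A-C has root D, degree 5 in G major, so V7.
G-B-D: root G is the tonic; major triad there is I.

vi6 - ii65 - V7 - I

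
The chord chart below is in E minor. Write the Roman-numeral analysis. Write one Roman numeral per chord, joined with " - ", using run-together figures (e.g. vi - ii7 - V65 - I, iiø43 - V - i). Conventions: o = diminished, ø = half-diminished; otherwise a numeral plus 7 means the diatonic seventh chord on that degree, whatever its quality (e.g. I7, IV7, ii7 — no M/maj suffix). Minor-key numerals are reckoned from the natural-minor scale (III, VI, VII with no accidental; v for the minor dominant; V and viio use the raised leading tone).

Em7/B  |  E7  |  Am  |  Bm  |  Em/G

i43 - V7/iv - iv - v - i6

Em7/B: minor seventh chord on E = scale degree 1 → i43.
E7: chromatic; E is V of iv, so V7/iv.
Am: root A is the subdominant; minor triad there is iv.
Bm: root B is the dominant; minor triad there is v.
Em/G: root E is the tonic; minor triad there is i6.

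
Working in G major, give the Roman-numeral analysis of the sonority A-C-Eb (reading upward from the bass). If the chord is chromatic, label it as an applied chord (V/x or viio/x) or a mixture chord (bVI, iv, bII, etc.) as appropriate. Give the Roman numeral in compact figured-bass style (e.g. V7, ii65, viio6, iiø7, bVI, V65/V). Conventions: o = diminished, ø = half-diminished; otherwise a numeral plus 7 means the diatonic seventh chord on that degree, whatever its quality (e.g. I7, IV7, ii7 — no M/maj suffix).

iio

The pitches A-C-Eb form a diminished triad rooted on A.
A is the second degree of G major. This is the diminished supertonic triad, borrowed from the parallel minor.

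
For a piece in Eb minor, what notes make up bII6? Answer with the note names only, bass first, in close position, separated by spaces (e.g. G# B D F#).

Ab Cb Fb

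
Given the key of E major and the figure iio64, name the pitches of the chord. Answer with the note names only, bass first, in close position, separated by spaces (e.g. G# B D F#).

Scale degree 2 in E major is F#; here the chord built on it is altered to a diminished triad. iio64 is the diminished supertonic triad, borrowed from the parallel minor.
So the chord is F#-A-C, a diminished triad.
With the 64 figure the chord is in second inversion; from the bass C upward in close position it reads C-F#-A.

C F# A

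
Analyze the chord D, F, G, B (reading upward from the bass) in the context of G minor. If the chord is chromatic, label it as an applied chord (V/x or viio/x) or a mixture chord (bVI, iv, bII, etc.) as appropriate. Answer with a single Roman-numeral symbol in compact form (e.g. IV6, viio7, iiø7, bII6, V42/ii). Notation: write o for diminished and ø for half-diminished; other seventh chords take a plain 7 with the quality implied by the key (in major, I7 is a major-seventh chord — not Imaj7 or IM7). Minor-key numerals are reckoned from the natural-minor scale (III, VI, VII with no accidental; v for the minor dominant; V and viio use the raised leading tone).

Stacked in thirds the chord is G-B-D-F: a dominant seventh chord on G.
G is not a diatonic chord root with this quality in G minor, but it lies a perfect fifth above C (iv), so the chord functions as an applied dominant of iv.
With D in the bass the chord is in second inversion, so the figured bass is 43.

V43/iv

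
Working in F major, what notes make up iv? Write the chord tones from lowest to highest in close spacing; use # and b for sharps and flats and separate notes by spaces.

Bb Db F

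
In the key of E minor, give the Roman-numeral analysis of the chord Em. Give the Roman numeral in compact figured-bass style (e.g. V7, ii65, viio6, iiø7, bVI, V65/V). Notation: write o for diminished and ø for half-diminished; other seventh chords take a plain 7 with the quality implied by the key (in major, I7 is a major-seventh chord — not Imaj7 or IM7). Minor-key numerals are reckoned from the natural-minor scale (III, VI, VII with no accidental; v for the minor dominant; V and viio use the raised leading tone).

i

The pitches E-G-B form a minor triad rooted on E.
In E minor, E is the tonic; the diatonic minor triad there is i.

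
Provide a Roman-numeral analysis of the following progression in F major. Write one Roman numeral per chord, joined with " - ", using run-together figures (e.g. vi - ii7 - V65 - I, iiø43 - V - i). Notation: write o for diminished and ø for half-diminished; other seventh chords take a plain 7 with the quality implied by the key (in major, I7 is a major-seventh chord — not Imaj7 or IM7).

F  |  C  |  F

F: root F is the tonic; major triad there is I.
C has root C, degree 5 in F major, so V.
F: major triad on F = scale degree 1 → I.

I - V - I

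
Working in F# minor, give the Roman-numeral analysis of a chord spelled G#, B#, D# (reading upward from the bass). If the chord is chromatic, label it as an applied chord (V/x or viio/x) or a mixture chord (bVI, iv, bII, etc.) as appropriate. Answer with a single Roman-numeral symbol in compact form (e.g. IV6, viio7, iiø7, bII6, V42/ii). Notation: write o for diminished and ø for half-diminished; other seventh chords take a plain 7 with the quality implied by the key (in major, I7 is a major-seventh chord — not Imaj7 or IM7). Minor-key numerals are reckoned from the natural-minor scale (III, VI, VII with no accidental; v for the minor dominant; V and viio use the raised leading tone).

The pitches G#-B#-D# form a major triad rooted on G#.
G# is not a diatonic chord root with this quality in F# minor, but it lies a perfect fifth above C# (V), so the chord functions as an applied dominant of V.

V/V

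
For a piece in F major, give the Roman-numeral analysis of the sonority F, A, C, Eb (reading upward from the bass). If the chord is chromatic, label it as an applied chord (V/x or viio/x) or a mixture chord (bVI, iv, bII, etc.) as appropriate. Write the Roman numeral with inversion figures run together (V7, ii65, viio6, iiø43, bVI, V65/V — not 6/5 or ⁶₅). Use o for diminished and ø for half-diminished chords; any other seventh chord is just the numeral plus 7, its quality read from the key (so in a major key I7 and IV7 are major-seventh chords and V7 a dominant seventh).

The pitches F-A-C-Eb form a dominant seventh chord rooted on F.
F is not a diatonic chord root with this quality in F major, but it lies a perfect fifth above Bb (IV), so the chord functions as an applied dominant of IV.

V7/IV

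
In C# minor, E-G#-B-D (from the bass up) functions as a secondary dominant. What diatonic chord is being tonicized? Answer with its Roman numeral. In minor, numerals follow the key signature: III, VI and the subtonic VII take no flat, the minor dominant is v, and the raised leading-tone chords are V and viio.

The chord is a dominant seventh chord on E.
A dominant resolves down a perfect fifth: E → A. In C# minor, A is scale degree 6, i.e. VI.

VI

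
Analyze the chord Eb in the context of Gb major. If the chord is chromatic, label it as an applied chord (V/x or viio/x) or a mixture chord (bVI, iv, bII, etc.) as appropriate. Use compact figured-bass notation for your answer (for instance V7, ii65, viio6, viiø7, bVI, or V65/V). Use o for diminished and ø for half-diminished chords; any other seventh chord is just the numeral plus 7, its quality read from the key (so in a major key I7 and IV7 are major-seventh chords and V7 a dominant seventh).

V/ii

The pitches Eb-G-Bb form a major triad rooted on Eb.
Eb is not a diatonic chord root with this quality in Gb major, but it lies a perfect fifth above Ab (ii), so the chord functions as an applied dominant of ii.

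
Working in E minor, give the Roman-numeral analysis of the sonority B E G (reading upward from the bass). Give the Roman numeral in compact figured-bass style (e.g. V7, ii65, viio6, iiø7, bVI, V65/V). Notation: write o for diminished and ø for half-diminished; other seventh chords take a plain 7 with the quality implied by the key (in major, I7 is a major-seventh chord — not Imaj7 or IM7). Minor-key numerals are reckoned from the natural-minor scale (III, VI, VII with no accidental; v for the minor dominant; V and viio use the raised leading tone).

Stacked in thirds the chord is E-G-B: a minor triad on E.
In E minor, E is the tonic; the diatonic minor triad there is i.
With B in the bass the chord is in second inversion, so the figured bass is 64.

i64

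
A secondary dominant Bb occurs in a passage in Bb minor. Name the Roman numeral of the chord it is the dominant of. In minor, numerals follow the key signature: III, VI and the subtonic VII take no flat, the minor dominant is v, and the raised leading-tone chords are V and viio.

iv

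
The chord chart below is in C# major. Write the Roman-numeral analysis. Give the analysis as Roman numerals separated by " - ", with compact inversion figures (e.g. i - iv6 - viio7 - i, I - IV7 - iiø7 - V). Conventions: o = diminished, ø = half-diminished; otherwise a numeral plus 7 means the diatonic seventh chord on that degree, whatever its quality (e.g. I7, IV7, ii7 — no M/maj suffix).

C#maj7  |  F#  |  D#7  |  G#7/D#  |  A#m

C#maj7 has root C#, degree 1 in C# major, so I7.
F#: root F# is the subdominant; major triad there is IV.
D#7: a dominant seventh chord on D#, the applied dominant of V → V7/V.
G#7/D#: dominant seventh chord on G# = scale degree 5 → V43.
A#m: minor triad on A# = scale degree 6 → vi.

I7 - IV - V7/V - V43 - vi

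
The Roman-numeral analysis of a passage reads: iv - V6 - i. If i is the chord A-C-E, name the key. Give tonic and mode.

A minor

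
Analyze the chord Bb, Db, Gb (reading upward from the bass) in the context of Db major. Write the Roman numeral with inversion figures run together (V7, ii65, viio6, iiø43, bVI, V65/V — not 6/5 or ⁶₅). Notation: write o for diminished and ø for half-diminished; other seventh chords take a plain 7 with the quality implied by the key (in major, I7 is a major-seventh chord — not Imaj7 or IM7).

IV6

Stacked in thirds the chord is Gb-Bb-Db: a major triad on Gb.
Gb is scale degree 4 in Db major, and a major triad on that degree is written IV.
With Bb in the bass the chord is in first inversion, so the figured bass is 6.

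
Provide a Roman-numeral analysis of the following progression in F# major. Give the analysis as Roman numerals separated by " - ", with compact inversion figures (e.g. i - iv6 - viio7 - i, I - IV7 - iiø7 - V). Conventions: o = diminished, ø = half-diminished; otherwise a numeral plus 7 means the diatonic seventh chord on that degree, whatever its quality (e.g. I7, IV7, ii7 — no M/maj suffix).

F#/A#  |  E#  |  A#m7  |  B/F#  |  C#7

F#/A#: major triad on F# = scale degree 1 → I6.
E# is the secondary dominant of iii (major triad on E#): V/iii.
A#m7 has root A#, degree 3 in F# major, so iii7.
B/F#: root B is the subdominant; major triad there is IV64.
C#7 has root C#, degree 5 in F# major, so V7.

I6 - V/iii - iii7 - IV64 - V7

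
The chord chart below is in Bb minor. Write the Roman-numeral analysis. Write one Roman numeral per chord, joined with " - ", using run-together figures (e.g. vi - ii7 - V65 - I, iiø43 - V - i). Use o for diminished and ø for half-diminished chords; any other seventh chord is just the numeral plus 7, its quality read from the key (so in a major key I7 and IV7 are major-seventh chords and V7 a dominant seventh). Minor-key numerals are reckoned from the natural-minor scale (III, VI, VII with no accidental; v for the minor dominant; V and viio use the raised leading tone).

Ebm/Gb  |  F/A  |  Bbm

iv6 - V6 - i

Ebm/Gb: root Eb is the subdominant; minor triad there is iv6.
F/A: major triad on F = scale degree 5 → V6.
Bbm has root Bb, degree 1 in Bb minor, so i.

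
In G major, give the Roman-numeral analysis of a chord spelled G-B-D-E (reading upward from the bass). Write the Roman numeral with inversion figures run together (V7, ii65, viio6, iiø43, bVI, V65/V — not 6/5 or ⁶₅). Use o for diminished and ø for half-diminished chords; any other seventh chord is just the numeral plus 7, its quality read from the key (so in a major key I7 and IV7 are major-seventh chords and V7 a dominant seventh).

vi65

The pitches E-G-B-D form a minor seventh chord rooted on E.
E is scale degree 6 in G major, and a minor seventh chord on that degree is written vi7.
With G in the bass the chord is in first inversion, so the figured bass is 65.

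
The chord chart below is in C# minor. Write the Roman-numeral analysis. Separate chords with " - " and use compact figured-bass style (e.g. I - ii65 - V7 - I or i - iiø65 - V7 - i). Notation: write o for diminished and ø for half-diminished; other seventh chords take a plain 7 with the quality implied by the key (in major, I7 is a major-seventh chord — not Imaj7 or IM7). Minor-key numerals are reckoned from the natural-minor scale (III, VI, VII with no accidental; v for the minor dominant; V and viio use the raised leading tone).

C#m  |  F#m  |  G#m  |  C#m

i - iv - v - i

C#m: minor triad on C# = scale degree 1 → i.
F#m: minor triad on F# = scale degree 4 → iv.
G#m: root G# is the dominant; minor triad there is v.
C#m: root C# is the tonic; minor triad there is i.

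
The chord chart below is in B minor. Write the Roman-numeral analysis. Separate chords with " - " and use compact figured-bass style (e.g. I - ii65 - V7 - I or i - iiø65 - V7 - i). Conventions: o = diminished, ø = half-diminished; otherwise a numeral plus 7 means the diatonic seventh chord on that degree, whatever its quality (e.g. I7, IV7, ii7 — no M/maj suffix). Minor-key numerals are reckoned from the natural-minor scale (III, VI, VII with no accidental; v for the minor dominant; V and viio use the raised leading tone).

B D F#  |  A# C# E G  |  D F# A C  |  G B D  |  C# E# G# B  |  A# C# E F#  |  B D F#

B-D-F#: root B is the tonic; minor triad there is i.
A#-C#-E-G: fully diminished seventh chord on A# = scale degree 7 → viio7.
D-F#-A-C: chromatic; D is V of VI, so V7/VI.
G-B-D: major triad on G = scale degree 6 → VI.
C#-E#-G#-B: a dominant seventh chord on C#, the applied dominant of V → V7/V.
A#-C#-E-F#: dominant seventh chord on F# = scale degree 5 → V65.
B-D-F#: root B is the tonic; minor triad there is i.

i - viio7 - V7/VI - VI - V7/V - V65 - i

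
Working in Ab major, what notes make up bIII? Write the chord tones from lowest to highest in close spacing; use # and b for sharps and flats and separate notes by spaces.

bIII is a major triad on the lowered third degree, borrowed from the parallel minor. In Ab major that root is Cb.
So the chord is Cb-Eb-Gb.

Cb Eb Gb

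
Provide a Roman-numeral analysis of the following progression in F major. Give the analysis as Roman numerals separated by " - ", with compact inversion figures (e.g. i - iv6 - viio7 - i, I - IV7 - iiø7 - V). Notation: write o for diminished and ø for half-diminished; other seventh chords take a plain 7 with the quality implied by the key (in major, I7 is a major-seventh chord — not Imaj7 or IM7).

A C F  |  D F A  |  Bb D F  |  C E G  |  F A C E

I6 - vi - IV - V - I7

A-C-F has root F, degree 1 in F major, so I6.
D-F-A has root D, degree 6 in F major, so vi.
Bb-D-F: root Bb is the subdominant; major triad there is IV.
C-E-G: root C is the dominant; major triad there is V.
F-A-C-E: major seventh chord on F = scale degree 1 → I7.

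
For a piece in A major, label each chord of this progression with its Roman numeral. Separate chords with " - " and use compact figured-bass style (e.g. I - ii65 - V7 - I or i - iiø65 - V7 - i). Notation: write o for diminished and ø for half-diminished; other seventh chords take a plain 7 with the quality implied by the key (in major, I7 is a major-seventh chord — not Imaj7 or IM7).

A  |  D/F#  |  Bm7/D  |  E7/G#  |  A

I - IV6 - ii65 - V65 - I

A: major triad on A = scale degree 1 → I.
D/F# has root D, degree 4 in A major, so IV6.
Bm7/D has root B, degree 2 in A major, so ii65.
E7/G#: dominant seventh chord on E = scale degree 5 → V65.
A: major triad on A = scale degree 1 → I.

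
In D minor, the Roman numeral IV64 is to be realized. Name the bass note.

D

IV in D minor has root G; the chord is G-B-D.
The figure 64 means second inversion — the fifth is in the bass.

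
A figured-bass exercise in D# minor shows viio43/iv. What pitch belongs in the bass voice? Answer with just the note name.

C#

The applied chord viio43/iv is rooted on F##: F##-A#-C#-E.
The figure 43 means second inversion — the fifth is in the bass.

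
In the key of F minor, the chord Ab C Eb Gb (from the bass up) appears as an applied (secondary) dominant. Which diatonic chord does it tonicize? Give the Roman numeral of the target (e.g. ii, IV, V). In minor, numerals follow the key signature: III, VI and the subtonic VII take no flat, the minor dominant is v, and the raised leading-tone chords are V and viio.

The chord is a dominant seventh chord on Ab.
A dominant resolves down a perfect fifth: Ab → Db. In F minor, Db is scale degree 6, i.e. VI.

VI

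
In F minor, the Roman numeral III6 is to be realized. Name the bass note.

C

III in F minor has root Ab; the chord is Ab-C-Eb.
The figure 6 means first inversion — the third is in the bass.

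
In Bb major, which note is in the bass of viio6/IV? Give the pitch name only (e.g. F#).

F

The applied chord viio6/IV is rooted on D: D-F-Ab.
The figure 6 means first inversion — the third is in the bass.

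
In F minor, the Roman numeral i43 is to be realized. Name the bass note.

C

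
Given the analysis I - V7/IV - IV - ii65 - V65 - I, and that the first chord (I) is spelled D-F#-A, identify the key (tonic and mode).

D major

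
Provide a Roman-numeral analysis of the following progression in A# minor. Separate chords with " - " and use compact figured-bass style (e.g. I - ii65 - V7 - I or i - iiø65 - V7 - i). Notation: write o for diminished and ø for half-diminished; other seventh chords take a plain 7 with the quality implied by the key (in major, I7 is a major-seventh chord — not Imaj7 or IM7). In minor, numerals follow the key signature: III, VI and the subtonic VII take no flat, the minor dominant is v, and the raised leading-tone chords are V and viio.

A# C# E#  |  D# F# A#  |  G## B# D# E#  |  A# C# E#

i - iv - V65 - i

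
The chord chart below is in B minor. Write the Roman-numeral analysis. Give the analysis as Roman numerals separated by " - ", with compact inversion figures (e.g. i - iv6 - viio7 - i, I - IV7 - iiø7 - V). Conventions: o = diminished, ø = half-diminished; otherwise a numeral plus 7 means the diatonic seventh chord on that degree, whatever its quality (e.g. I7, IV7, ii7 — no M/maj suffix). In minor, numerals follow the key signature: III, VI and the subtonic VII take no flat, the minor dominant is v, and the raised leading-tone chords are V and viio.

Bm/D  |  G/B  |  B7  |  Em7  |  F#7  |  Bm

Bm/D has root B, degree 1 in B minor, so i6.
G/B: major triad on G = scale degree 6 → VI6.
B7: chromatic; B is V of iv, so V7/iv.
Em7: minor seventh chord on E = scale degree 4 → iv7.
F#7 has root F#, degree 5 in B minor, so V7.
Bm has root B, degree 1 in B minor, so i.

i6 - VI6 - V7/iv - iv7 - V7 - i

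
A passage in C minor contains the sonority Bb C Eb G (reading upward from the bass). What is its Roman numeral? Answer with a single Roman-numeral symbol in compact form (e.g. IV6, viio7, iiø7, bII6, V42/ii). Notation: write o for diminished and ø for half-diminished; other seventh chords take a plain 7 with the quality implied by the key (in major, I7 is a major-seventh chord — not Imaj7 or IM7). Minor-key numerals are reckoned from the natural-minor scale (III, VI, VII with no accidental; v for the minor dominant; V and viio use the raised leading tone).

The pitches C-Eb-G-Bb form a minor seventh chord rooted on C.
In C minor, C is the tonic; the diatonic minor seventh chord there is i7.
With Bb in the bass the chord is in third inversion, so the figured bass is 42.

i42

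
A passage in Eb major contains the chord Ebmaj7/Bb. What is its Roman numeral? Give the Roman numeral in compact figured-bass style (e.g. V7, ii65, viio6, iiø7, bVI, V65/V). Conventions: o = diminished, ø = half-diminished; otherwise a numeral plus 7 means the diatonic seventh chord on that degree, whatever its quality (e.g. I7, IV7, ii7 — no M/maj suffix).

The pitches Eb-G-Bb-D form a major seventh chord rooted on Eb.
In Eb major, Eb is the tonic; the diatonic major seventh chord there is I7.
With Bb in the bass the chord is in second inversion, so the figured bass is 43.

I43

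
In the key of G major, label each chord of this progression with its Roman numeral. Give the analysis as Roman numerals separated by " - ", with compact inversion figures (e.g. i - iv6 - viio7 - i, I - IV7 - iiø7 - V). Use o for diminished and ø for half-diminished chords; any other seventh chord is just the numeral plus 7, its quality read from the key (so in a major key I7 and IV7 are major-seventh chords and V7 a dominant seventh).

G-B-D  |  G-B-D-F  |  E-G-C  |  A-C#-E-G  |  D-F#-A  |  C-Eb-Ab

I - V7/IV - IV6 - V7/V - V - bII6

G-B-D: root G is the tonic; major triad there is I.
G-B-D-F: chromatic; G is V of IV, so V7/IV.
E-G-C has root C, degree 4 in G major, so IV6.
A-C#-E-G: a dominant seventh chord on A, the applied dominant of V → V7/V.
D-F#-A: root D is the dominant; major triad there is V.
C-Eb-Ab: Ab with this quality isn't in the key; a major triad on b2 is the Neapolitan sixth, bII6 (third, C, in the bass — hence the 6).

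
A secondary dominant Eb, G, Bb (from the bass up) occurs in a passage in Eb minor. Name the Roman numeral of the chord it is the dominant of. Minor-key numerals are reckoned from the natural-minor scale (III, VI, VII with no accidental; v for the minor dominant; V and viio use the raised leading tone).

The chord is a major triad on Eb.
A dominant resolves down a perfect fifth: Eb → Ab. In Eb minor, Ab is scale degree 4, i.e. iv.

iv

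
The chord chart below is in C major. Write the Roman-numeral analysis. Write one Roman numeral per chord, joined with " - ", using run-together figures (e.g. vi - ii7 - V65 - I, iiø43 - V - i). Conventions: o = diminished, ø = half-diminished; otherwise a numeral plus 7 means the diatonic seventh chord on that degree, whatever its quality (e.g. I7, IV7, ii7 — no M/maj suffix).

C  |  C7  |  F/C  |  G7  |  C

I - V7/IV - IV64 - V7 - I

C has root C, degree 1 in C major, so I.
C7: chromatic; C is V of IV, so V7/IV.
F/C has root F, degree 4 in C major, so IV64.
G7 has root G, degree 5 in C major, so V7.
C has root C, degree 1 in C major, so I.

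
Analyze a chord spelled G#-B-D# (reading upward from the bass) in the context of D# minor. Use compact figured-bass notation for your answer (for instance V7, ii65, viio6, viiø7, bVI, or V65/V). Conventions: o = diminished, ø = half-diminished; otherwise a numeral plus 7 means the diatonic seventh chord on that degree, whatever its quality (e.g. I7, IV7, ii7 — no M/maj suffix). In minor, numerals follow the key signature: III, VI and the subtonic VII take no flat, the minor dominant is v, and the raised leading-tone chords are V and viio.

iv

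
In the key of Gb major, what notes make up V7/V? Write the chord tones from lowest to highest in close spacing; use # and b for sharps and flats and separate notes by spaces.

Ab C Eb Gb

V7/V is a secondary dominant — the dominant seventh of V. V in Gb major is Db, so the applied chord's root is Ab, a perfect fifth above.
Building a dominant seventh chord on Ab gives Ab-C-Eb-Gb.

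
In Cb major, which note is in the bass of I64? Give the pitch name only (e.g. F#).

I in Cb major has root Cb; the chord is Cb-Eb-Gb.
The figure 64 means second inversion — the fifth is in the bass.

Gb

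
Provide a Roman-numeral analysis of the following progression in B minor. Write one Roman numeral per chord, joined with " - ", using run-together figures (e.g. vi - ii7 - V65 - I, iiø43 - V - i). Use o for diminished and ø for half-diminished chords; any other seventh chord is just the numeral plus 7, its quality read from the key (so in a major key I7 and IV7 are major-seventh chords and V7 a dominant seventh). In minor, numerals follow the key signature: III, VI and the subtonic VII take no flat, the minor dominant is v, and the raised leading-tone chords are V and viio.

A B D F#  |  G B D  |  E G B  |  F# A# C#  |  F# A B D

i42 - VI - iv - V - i43

A-B-D-F#: minor seventh chord on B = scale degree 1 → i42.
G-B-D has root G, degree 6 in B minor, so VI.
E-G-B: minor triad on E = scale degree 4 → iv.
F#-A#-C#: root F# is the dominant; major triad there is V.
F#-A-B-D: minor seventh chord on B = scale degree 1 → i43.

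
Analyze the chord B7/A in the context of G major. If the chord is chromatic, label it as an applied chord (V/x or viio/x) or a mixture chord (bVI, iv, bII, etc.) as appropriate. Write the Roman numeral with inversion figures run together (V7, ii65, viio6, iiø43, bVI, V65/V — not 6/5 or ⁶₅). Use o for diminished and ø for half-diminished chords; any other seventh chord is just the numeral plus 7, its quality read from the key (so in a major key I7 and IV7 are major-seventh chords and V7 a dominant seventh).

The pitches B-D#-F#-A form a dominant seventh chord rooted on B.
B is not a diatonic chord root with this quality in G major, but it lies a perfect fifth above E (vi), so the chord functions as an applied dominant of vi.
With A in the bass the chord is in third inversion, so the figured bass is 42.

V42/vi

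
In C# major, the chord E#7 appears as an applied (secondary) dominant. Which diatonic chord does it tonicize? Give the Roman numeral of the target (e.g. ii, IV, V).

vi

The chord is a dominant seventh chord on E#.
A dominant resolves down a perfect fifth: E# → A#. In C# major, A# is scale degree 6, i.e. vi.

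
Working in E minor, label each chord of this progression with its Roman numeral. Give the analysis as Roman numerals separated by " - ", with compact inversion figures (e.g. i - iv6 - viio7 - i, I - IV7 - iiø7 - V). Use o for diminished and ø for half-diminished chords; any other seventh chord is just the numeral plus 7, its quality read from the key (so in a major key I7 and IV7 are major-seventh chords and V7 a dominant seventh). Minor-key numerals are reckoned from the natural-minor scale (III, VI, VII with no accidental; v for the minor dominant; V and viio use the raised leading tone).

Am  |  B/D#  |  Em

iv - V6 - i

Am has root A, degree 4 in E minor, so iv.
B/D#: major triad on B = scale degree 5 → V6.
Em: minor triad on E = scale degree 1 → i.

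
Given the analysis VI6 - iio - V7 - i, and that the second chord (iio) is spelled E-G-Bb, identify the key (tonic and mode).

D minor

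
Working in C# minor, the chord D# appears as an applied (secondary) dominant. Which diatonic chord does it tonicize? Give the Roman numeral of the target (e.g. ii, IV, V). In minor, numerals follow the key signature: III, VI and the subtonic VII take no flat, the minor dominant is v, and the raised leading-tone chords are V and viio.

V

The chord is a major triad on D#.
A dominant resolves down a perfect fifth: D# → G#. In C# minor, G# is scale degree 5, i.e. V.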